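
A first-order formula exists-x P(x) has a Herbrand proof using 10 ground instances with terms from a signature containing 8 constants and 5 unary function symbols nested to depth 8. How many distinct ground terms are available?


Herbrand terms by depth:
Depth 0: 8 constants
Depth 1: 40 new terms (running total: 48)
Depth 2: 200 new terms (running total: 248)
Depth 3: 1000 new terms (running total: 1248)
Depth 4: 5000 new terms (running total: 6248)
Depth 5: 25000 new terms (running total: 31248)
Depth 6: 125000 new terms (running total: 156248)
Depth 7: 625000 new terms (running total: 781248)
Depth 8: 3125000 new terms (running total: 3906248)
Total distinct ground terms = 3906248

3906248


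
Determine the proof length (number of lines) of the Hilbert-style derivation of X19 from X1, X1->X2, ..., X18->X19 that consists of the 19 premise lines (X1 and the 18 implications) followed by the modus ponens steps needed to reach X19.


We have 19 premise lines: X1 and 18 implications.
Each implication is detached once by MP, giving 18 MP lines.
19 premise lines + 18 MP lines = 37 total lines.

37


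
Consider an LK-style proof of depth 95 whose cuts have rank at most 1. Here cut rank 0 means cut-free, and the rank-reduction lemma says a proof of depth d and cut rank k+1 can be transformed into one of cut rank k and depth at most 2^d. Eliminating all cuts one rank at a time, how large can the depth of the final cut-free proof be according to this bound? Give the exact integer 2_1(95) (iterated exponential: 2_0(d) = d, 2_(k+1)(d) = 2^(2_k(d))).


Each rank reduction sends depth d to at most 2^d; cut rank r needs r reductions.
2_0(95) = 95
2_1(95) = 2^95 = 39614081257132168796771975168
Cut-free depth bound = 39614081257132168796771975168

39614081257132168796771975168


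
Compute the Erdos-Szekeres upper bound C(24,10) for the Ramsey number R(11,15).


R(11,15) <= C(11+15-2, 11-1) = C(24, 10)
C(24, 10) = 24! / (10! * 14!)
= 1961256

1961256


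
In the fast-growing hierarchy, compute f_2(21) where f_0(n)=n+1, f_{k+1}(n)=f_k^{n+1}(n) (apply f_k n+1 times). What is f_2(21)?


f_2(21) = f_1^22(21)
f_1(m) = 2m + 1.
Iterating: f_1^k(n) = 2^k*(n+1) - 1.
f_2(21) = 2^22*(21+1) - 1 = 4194304*22 - 1 = 92274687

92274687


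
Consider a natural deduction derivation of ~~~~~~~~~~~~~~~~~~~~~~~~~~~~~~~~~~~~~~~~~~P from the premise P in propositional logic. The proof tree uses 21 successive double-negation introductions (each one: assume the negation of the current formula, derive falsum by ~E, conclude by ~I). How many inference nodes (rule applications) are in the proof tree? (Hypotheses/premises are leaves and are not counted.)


Each double-negation introduction (from C infer ~~C) uses 2 inference nodes: one ~E (C and ~C give falsum) and one ~I (discharge ~C).
21 double negations = 21 * 2 = 42 inference nodes.

42


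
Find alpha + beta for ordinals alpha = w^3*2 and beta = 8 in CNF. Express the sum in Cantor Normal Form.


Ordinal addition w^3*2 + 8:
Leading exponent of alpha (3) > leading exponent of beta (0).
Since alpha's term has higher exponent than beta's leading term,
the sum is simply alpha followed by beta.
Result = w^3*2 + 8

w^3*2 + 8


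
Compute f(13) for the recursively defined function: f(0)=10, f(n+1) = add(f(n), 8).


f(0) = 10
f(1) = add(f(0), 8) = add(10, 8) = 18
f(2) = add(f(1), 8) = add(18, 8) = 26
f(3) = add(f(2), 8) = add(26, 8) = 34
f(4) = add(f(3), 8) = add(34, 8) = 42
f(5) = add(f(4), 8) = add(42, 8) = 50
f(6) = add(f(5), 8) = add(50, 8) = 58
f(7) = add(f(6), 8) = add(58, 8) = 66
f(8) = add(f(7), 8) = add(66, 8) = 74
f(9) = add(f(8), 8) = add(74, 8) = 82
f(10) = add(f(9), 8) = add(82, 8) = 90
f(11) = add(f(10), 8) = add(90, 8) = 98
f(12) = add(f(11), 8) = add(98, 8) = 106
f(13) = add(f(12), 8) = add(106, 8) = 114


114


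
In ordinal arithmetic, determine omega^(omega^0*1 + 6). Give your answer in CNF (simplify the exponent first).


omega^(omega^0*1 + 6):
omega^0 = 1, so the exponent is 1 + 6 = 7 (finite ordinal addition).
Result = omega^7, already a single CNF term.

omega^7


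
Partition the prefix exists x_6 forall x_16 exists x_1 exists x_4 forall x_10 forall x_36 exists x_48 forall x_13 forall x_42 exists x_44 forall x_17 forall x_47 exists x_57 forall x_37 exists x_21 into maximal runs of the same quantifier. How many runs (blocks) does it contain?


Alternations = 10.
Blocks = alternations + 1 = 11

11


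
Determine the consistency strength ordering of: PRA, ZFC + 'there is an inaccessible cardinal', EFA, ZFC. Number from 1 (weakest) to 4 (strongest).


Ordering by consistency strength:
1. EFA
2. PRA
3. ZFC
4. ZFC + 'there is an inaccessible cardinal'


PRA=2, ZFC + 'there is an inaccessible cardinal'=4, EFA=1, ZFC=3


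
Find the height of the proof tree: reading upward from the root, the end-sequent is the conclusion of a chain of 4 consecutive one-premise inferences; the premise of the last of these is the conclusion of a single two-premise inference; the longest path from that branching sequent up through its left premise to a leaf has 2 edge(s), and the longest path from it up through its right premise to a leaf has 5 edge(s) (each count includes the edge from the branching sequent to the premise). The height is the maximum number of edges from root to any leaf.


Longest path through the left premise: 2 edges (measured from the branching sequent)
Longest path through the right premise: 5 edges
Height of the subtree rooted at the branching sequent: max(2, 5) = 5
The branching sequent sits 4 edges above the root (the chain of one-premise inferences), so height = 5 + 4 = 9

9


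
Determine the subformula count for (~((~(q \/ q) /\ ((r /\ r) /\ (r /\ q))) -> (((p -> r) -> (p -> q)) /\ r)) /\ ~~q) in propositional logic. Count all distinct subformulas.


Formula: (~((~(q \/ q) /\ ((r /\ r) /\ (r /\ q))) -> (((p -> r) -> (p -> q)) /\ r)) /\ ~~q)
Subformulas found:
  1. r
  2. p
  3. q
  4. ~q
  5. ~~q
  6. (r /\ r)
  7. (r /\ q)
  8. (p -> q)
  9. (q \/ q)
  10. (p -> r)
  11. ~(q \/ q)
  12. ((p -> r) -> (p -> q))
  13. ((r /\ r) /\ (r /\ q))
  14. (((p -> r) -> (p -> q)) /\ r)
  15. (~(q \/ q) /\ ((r /\ r) /\ (r /\ q)))
  16. ((~(q \/ q) /\ ((r /\ r) /\ (r /\ q))) -> (((p -> r) -> (p -> q)) /\ r))
  17. ~((~(q \/ q) /\ ((r /\ r) /\ (r /\ q))) -> (((p -> r) -> (p -> q)) /\ r))
  18. (~((~(q \/ q) /\ ((r /\ r) /\ (r /\ q))) -> (((p -> r) -> (p -> q)) /\ r)) /\ ~~q)
Total distinct subformulas = 18

18


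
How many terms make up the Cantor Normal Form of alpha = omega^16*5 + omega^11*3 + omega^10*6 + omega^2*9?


CNF: omega^16*5 + omega^11*3 + omega^10*6 + omega^2*9
Count the summands separated by '+':
  term 1: omega^16*5
  term 2: omega^11*3
  term 3: omega^10*6
  term 4: omega^2*9
Total terms = 4

4


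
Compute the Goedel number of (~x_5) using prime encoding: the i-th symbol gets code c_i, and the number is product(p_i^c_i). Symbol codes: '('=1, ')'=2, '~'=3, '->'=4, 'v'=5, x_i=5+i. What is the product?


Formula: (~x_5)
Symbol codes: [1, 3, 10, 2]
Primes: [2, 3, 5, 7]
p_1^1 = 2^1 = 2
p_2^3 = 3^3 = 27
p_3^10 = 5^10 = 9765625
p_4^2 = 7^2 = 49
Product = 25839843750

25839843750


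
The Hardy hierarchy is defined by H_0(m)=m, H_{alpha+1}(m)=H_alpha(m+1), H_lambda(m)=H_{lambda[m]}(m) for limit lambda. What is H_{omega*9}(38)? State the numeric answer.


H_{omega*9}(38):
For the Hardy hierarchy, H_{omega*k}(n) = 2^k * n.
2^9 = 512.
512 * 38 = 19456

19456


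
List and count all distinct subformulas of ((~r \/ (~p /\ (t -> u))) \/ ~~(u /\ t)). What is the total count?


Formula: ((~r \/ (~p /\ (t -> u))) \/ ~~(u /\ t))
Subformulas found:
  1. u
  2. r
  3. t
  4. p
  5. ~p
  6. ~r
  7. (t -> u)
  8. (u /\ t)
  9. ~(u /\ t)
  10. ~~(u /\ t)
  11. (~p /\ (t -> u))
  12. (~r \/ (~p /\ (t -> u)))
  13. ((~r \/ (~p /\ (t -> u))) \/ ~~(u /\ t))
Total distinct subformulas = 13

13


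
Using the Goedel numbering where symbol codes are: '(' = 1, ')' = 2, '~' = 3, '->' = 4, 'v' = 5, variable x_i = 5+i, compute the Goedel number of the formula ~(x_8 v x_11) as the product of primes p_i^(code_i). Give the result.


Formula: ~(x_8 v x_11)
Symbol codes: [3, 1, 13, 5, 16, 2]
Primes: [2, 3, 5, 7, 11, 13]
p_1^3 = 2^3 = 8
p_2^1 = 3^1 = 3
p_3^13 = 5^13 = 1220703125
p_4^5 = 7^5 = 16807
p_5^16 = 11^16 = 45949729863572161
p_6^2 = 13^2 = 169
Product = 3823676705832500548173720703125000

3823676705832500548173720703125000


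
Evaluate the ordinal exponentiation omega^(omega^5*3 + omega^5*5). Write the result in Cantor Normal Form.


omega^(omega^5*3 + omega^5*5):
Both terms of the exponent have the same exponent 5, so they merge: omega^5*3 + omega^5*5 = omega^5*(3+5) = omega^5*8.
omega raised to a CNF ordinal is a single CNF term: Result = omega^(omega^5*8)

omega^(omega^5*8)


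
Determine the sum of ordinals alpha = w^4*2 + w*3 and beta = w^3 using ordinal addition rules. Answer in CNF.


Ordinal addition (w^4*2 + w*3) + w^3:
alpha's leading term has exponent 4 > beta's exponent 3, so it survives.
alpha's tail term has exponent 1 < beta's exponent 3, so it is absorbed by beta.
In ordinal addition, any term followed by a strictly larger-exponent term is absorbed.
Result = w^4*2 + w^3

w^4*2 + w^3


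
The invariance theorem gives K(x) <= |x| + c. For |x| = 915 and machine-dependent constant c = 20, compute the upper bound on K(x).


K(x) <= |x| + c = 915 + 20 = 935

935


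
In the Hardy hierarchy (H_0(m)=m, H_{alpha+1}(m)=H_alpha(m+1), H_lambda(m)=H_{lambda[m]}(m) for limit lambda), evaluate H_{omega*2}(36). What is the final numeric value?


H_{omega*2}(36):
For the Hardy hierarchy, H_{omega*k}(n) = 2^k * n.
2^2 = 4.
4 * 36 = 144

144


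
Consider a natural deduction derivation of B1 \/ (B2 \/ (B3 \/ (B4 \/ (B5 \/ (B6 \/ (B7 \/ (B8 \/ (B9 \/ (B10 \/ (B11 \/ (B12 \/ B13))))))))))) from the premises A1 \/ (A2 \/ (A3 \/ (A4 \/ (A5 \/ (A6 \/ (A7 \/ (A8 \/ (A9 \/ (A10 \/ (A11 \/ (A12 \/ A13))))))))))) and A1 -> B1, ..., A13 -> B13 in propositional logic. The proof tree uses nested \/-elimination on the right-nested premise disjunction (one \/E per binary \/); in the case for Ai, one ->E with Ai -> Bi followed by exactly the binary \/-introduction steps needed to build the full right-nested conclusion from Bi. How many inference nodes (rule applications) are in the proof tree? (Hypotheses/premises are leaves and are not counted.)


Constructive dilemma with 13 branches, all disjunctions right-nested:
- \/E: the premise has 12 binary \/, each eliminated once: 12 nodes.
- ->E: one per case (Ai with Ai -> Bi gives Bi): 13 nodes.
- \/I: in case i < n, Bi needs 1 step to form Bi \/ (B(i+1) \/ ...) and then i-1 steps to prepend B(i-1), ..., B1, i.e. i steps; in case i = n, B13 needs 12 prepend steps.
  \/I total = (1 + 2 + ... + 12) + 12 = 78 + 12 = 90 nodes.
Total = 12 + 13 + 90 = 115

115


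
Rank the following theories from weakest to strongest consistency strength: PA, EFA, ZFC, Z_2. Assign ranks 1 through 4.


Ordering by consistency strength:
1. EFA
2. PA
3. Z_2
4. ZFC


PA=2, EFA=1, ZFC=4, Z_2=3


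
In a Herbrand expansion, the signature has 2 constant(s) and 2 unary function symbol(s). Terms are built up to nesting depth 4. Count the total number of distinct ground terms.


Herbrand terms by depth:
Depth 0: 2 constants
Depth 1: 4 new terms (running total: 6)
Depth 2: 8 new terms (running total: 14)
Depth 3: 16 new terms (running total: 30)
Depth 4: 32 new terms (running total: 62)
Total distinct ground terms = 62

62


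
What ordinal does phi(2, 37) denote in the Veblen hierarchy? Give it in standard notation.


phi(2, 37):
phi(2, beta) = zeta_beta (the beta-th zeta number, fixed point of epsilon).
phi(2, 37) = zeta_37

zeta_37


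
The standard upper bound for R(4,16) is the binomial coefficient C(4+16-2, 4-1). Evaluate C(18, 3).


R(4,16) <= C(4+16-2, 4-1) = C(18, 3)
C(18, 3) = 18! / (3! * 15!)
= 816

816


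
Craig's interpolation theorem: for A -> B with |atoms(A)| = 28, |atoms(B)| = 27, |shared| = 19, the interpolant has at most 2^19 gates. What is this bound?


Shared atoms = 19
Craig interpolant size bound = 2^19
= 524288

524288


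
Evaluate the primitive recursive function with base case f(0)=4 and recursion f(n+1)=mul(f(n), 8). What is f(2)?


f(0) = 4
f(1) = mul(f(0), 8) = mul(4, 8) = 32
f(2) = mul(f(1), 8) = mul(32, 8) = 256


256


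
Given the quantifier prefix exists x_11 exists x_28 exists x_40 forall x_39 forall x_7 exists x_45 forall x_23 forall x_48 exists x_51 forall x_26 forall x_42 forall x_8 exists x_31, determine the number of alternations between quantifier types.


Walk the prefix and count type changes:
  position 1: exists -> exists
  position 2: exists -> exists
  position 3: exists -> forall <-- alternation
  position 4: forall -> forall
  position 5: forall -> exists <-- alternation
  position 6: exists -> forall <-- alternation
  position 7: forall -> forall
  position 8: forall -> exists <-- alternation
  position 9: exists -> forall <-- alternation
  position 10: forall -> forall
  position 11: forall -> forall
  position 12: forall -> exists <-- alternation
Total alternations = 6

6


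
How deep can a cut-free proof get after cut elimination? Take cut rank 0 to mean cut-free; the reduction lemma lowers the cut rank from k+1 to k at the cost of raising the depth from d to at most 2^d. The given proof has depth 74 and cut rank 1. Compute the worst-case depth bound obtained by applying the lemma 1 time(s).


Each rank reduction sends depth d to at most 2^d; cut rank r needs r reductions.
2_0(74) = 74
2_1(74) = 2^74 = 18889465931478580854784
Cut-free depth bound = 18889465931478580854784

18889465931478580854784


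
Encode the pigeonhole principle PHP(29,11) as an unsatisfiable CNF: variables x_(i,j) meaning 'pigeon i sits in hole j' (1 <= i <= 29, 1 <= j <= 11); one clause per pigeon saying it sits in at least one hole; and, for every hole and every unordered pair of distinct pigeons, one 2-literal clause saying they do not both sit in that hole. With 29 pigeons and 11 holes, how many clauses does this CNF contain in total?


PHP(29,11): 29 pigeons, 11 holes, 29*11 = 319 variables.
- pigeon clauses: one per pigeon -> 29 clauses
- hole clauses: 11 holes * C(29,2) = 11 * 406 -> 4466 clauses
Total clauses = 29 + 4466 = 4495

4495


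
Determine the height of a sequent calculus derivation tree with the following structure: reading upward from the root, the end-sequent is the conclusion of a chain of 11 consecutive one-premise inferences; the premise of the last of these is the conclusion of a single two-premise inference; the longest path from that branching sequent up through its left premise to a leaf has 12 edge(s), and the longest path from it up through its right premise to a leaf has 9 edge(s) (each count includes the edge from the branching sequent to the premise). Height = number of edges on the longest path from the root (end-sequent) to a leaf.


Longest path through the left premise: 12 edges (measured from the branching sequent)
Longest path through the right premise: 9 edges
Height of the subtree rooted at the branching sequent: max(12, 9) = 12
The branching sequent sits 11 edges above the root (the chain of one-premise inferences), so height = 12 + 11 = 23

23


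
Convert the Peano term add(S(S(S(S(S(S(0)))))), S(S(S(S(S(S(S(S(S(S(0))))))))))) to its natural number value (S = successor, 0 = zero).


add(S^6(0), S^10(0)):
S^6(0) = 6
S^10(0) = 10
6 + 10 = 16

16


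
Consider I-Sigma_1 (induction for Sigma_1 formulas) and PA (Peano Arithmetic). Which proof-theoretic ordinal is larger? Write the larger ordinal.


Proof-theoretic ordinal of I-Sigma_1 (induction for Sigma_1 formulas): omega^omega
Proof-theoretic ordinal of PA (Peano Arithmetic): epsilon_0
Comparing: omega^omega < epsilon_0.
The larger ordinal is epsilon_0 (from PA (Peano Arithmetic)).

epsilon_0


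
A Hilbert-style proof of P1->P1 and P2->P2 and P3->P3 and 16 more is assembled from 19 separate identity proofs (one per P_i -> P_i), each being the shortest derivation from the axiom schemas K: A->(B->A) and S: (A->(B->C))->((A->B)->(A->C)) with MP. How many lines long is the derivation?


The shortest proof of A->A from K and S in the Hilbert calculus has exactly 5 lines:
(1) K instance A->((A->A)->A), (2) S instance, (3) MP on 1,2, (4) K instance A->(A->A), (5) MP on 3,4.
For 19 independent identities: 19 * 5 = 95 lines total.

95


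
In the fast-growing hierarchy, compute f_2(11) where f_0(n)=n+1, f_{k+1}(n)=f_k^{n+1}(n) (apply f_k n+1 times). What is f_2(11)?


f_2(11) = f_1^12(11)
f_1(m) = 2m + 1.
Iterating: f_1^k(n) = 2^k*(n+1) - 1.
f_2(11) = 2^12*(11+1) - 1 = 4096*12 - 1 = 49151

49151


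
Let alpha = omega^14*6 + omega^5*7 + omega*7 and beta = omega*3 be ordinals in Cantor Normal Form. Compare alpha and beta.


Compare term by term from highest exponent:
alpha = omega^14*6 + omega^5*7 + omega*7
beta = omega*3
Term 1: alpha has omega^14*6, beta has omega^1*3
Term 2: alpha has omega^5*7, beta has omega^0*0
Term 3: alpha has omega^1*7, beta has omega^0*0
Result: alpha > beta

alpha > beta


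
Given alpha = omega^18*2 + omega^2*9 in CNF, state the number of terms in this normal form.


CNF: omega^18*2 + omega^2*9
Count the summands separated by '+':
  term 1: omega^18*2
  term 2: omega^2*9
Total terms = 2

2


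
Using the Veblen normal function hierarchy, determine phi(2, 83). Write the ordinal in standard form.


phi(2, 83):
phi(2, beta) = zeta_beta (the beta-th zeta number, fixed point of epsilon).
phi(2, 83) = zeta_83

zeta_83


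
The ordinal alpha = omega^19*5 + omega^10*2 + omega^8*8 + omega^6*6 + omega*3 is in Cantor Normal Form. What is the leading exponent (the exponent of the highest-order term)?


CNF: omega^19*5 + omega^10*2 + omega^8*8 + omega^6*6 + omega*3
The leading term is omega^19*5, which has exponent 19.

19


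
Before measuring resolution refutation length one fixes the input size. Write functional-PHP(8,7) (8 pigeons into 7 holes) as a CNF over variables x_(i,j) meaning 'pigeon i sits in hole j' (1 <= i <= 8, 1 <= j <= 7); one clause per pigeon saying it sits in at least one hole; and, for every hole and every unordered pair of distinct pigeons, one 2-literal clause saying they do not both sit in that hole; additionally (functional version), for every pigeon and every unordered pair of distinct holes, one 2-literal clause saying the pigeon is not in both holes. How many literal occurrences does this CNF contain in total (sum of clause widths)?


functional-PHP(8,7): 8 pigeons, 7 holes, 8*7 = 56 variables.
- pigeon clauses: one per pigeon -> 8 clauses of width 7 -> 56 literals
- hole clauses: 7 holes * C(8,2) = 7 * 28 -> 196 clauses of width 2 -> 392 literals
- functional clauses: 8 pigeons * C(7,2) = 8 * 21 -> 168 clauses of width 2 -> 336 literals
Total literal occurrences = 56 + 392 + 336 = 784

784


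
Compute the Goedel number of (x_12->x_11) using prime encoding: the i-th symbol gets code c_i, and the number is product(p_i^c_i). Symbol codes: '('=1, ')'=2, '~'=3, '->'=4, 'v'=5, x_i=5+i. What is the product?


Formula: (x_12->x_11)
Symbol codes: [1, 17, 4, 16, 2]
Primes: [2, 3, 5, 7, 11]
p_1^1 = 2^1 = 2
p_2^17 = 3^17 = 129140163
p_3^4 = 5^4 = 625
p_4^16 = 7^16 = 33232930569601
p_5^2 = 11^2 = 121
Product = 649120543197300842725653750

649120543197300842725653750


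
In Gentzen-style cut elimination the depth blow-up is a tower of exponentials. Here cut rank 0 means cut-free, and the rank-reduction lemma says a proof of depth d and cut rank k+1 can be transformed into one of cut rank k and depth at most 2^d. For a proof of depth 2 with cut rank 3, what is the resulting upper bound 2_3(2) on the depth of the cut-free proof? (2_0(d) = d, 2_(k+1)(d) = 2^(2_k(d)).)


Each rank reduction sends depth d to at most 2^d; cut rank r needs r reductions.
2_0(2) = 2
2_1(2) = 2^2 = 4
2_2(2) = 2^4 = 16
2_3(2) = 2^16 = 65536
Cut-free depth bound = 65536

65536


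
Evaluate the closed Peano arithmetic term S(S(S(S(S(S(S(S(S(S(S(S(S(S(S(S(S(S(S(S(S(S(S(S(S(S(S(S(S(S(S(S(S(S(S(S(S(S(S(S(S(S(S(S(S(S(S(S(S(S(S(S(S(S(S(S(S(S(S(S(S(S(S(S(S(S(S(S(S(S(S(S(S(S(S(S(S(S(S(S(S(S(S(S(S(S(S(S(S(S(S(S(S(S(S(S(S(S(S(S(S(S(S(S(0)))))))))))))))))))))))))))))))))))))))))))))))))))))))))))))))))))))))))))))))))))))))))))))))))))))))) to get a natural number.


Counting successors applied to 0:
104 applications of S to 0 = 104

104


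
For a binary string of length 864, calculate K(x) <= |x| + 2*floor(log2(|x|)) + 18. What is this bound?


floor(log2(864)) = 9
2 * 9 = 18
K(x) <= 864 + 18 + 18 = 900

900


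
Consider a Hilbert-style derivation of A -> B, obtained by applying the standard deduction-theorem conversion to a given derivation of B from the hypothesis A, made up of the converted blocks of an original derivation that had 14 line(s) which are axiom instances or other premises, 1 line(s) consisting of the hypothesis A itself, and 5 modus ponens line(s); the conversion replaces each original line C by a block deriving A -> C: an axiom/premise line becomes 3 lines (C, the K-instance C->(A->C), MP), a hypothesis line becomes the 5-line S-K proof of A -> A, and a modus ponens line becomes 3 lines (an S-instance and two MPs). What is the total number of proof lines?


Deduction-theorem conversion, block by block:
- 14 axiom/premise lines -> 3 lines each = 42
- 1 hypothesis lines -> 5 lines each (identity proof A->A) = 5
- 5 MP lines -> 3 lines each (S-instance, MP, MP) = 15
Total = 42 + 5 + 15 = 62 lines.

62


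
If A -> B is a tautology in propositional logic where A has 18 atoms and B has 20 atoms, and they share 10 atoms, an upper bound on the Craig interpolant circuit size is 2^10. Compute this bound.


Shared atoms = 10
Craig interpolant size bound = 2^10
= 1024

1024


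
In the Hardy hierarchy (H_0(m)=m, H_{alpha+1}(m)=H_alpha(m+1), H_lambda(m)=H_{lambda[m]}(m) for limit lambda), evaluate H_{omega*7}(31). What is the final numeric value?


H_{omega*7}(31):
For the Hardy hierarchy, H_{omega*k}(n) = 2^k * n.
2^7 = 128.
128 * 31 = 3968

3968


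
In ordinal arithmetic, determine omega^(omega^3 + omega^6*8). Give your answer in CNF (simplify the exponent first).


omega^(omega^3 + omega^6*8):
In ordinal addition a term is absorbed by a following term of strictly larger exponent: 3 < 6, so omega^3 + omega^6*8 = omega^6*8.
omega raised to a CNF ordinal is a single CNF term: Result = omega^(omega^6*8)

omega^(omega^6*8)


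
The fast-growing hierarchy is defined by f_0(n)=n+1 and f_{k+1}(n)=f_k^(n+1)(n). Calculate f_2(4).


f_2(4) = f_1^5(4)
f_1(m) = 2m + 1.
Iterating: f_1^k(n) = 2^k*(n+1) - 1.
f_2(4) = 2^5*(4+1) - 1 = 32*5 - 1 = 159

159


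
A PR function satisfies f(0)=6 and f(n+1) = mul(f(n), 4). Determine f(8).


f(0) = 6
f(1) = mul(f(0), 4) = mul(6, 4) = 24
f(2) = mul(f(1), 4) = mul(24, 4) = 96
f(3) = mul(f(2), 4) = mul(96, 4) = 384
f(4) = mul(f(3), 4) = mul(384, 4) = 1536
f(5) = mul(f(4), 4) = mul(1536, 4) = 6144
f(6) = mul(f(5), 4) = mul(6144, 4) = 24576
f(7) = mul(f(6), 4) = mul(24576, 4) = 98304
f(8) = mul(f(7), 4) = mul(98304, 4) = 393216


393216


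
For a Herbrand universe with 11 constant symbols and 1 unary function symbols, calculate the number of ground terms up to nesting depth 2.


Herbrand terms by depth:
Depth 0: 11 constants
Depth 1: 11 new terms (running total: 22)
Depth 2: 11 new terms (running total: 33)
Total distinct ground terms = 33

33


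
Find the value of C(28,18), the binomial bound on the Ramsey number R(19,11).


R(19,11) <= C(19+11-2, 19-1) = C(28, 18)
C(28, 18) = 28! / (18! * 10!)
= 13123110

13123110


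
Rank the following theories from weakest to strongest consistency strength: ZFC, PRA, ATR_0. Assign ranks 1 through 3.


Ordering by consistency strength:
1. PRA
2. ATR_0
3. ZFC


ZFC=3, PRA=1, ATR_0=2


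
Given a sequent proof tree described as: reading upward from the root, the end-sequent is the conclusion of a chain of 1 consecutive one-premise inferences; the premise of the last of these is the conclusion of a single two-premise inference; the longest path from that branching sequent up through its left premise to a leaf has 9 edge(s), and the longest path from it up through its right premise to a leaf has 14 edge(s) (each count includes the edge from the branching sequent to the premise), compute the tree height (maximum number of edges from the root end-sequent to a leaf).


Longest path through the left premise: 9 edges (measured from the branching sequent)
Longest path through the right premise: 14 edges
Height of the subtree rooted at the branching sequent: max(9, 14) = 14
The branching sequent sits 1 edges above the root (the chain of one-premise inferences), so height = 14 + 1 = 15

15


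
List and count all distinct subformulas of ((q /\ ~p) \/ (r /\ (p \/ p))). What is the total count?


Formula: ((q /\ ~p) \/ (r /\ (p \/ p)))
Subformulas found:
  1. q
  2. r
  3. p
  4. ~p
  5. (p \/ p)
  6. (q /\ ~p)
  7. (r /\ (p \/ p))
  8. ((q /\ ~p) \/ (r /\ (p \/ p)))
Total distinct subformulas = 8

8


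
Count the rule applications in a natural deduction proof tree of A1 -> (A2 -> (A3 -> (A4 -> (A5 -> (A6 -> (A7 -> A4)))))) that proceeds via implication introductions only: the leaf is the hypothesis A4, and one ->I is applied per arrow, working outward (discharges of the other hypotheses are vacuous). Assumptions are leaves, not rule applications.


The formula has 7 arrows (->); its innermost consequent A4 is one of the antecedents,
so the proof starts from the hypothesis leaf A4 (not a rule application) and closes one arrow per ->I.
Building A1 -> (A2 -> (A3 -> (A4 -> (A5 -> (A6 -> (A7 -> A4)))))) therefore takes 7 nested implication introductions.
Total inference nodes = 7

7


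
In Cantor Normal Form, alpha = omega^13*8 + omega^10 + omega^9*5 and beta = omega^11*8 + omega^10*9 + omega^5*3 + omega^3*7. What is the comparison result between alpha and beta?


Compare term by term from highest exponent:
alpha = omega^13*8 + omega^10 + omega^9*5
beta = omega^11*8 + omega^10*9 + omega^5*3 + omega^3*7
Term 1: alpha has omega^13*8, beta has omega^11*8
Term 2: alpha has omega^10*1, beta has omega^10*9
Term 3: alpha has omega^9*5, beta has omega^5*3
Term 4: alpha has omega^0*0, beta has omega^3*7
Result: alpha > beta

alpha > beta


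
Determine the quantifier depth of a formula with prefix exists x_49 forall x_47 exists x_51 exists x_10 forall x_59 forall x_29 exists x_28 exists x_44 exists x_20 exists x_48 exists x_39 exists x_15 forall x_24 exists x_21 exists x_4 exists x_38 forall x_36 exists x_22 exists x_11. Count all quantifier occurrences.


Quantifier prefix has 19 quantifier symbols.
Quantifier depth = 19

19


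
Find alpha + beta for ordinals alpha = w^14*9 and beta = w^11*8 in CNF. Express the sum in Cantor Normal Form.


Ordinal addition w^14*9 + w^11*8:
Leading exponent of alpha (14) > leading exponent of beta (11).
Since alpha's term has higher exponent than beta's leading term,
the sum is simply alpha followed by beta.
Result = w^14*9 + w^11*8

w^14*9 + w^11*8


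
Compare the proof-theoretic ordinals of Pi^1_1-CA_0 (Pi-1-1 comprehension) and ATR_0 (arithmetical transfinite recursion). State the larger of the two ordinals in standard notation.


Proof-theoretic ordinal of Pi^1_1-CA_0 (Pi-1-1 comprehension): psi_0(Omega_omega)
Proof-theoretic ordinal of ATR_0 (arithmetical transfinite recursion): Gamma_0
Comparing: Gamma_0 < psi_0(Omega_omega).
The larger ordinal is psi_0(Omega_omega) (from Pi^1_1-CA_0 (Pi-1-1 comprehension)).

psi_0(Omega_omega)


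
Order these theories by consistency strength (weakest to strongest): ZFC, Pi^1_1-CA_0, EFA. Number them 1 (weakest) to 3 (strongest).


Ordering by consistency strength:
1. EFA
2. Pi^1_1-CA_0
3. ZFC


ZFC=3, Pi^1_1-CA_0=2, EFA=1


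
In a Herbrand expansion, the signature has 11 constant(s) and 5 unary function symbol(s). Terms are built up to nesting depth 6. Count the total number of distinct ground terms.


Herbrand terms by depth:
Depth 0: 11 constants
Depth 1: 55 new terms (running total: 66)
Depth 2: 275 new terms (running total: 341)
Depth 3: 1375 new terms (running total: 1716)
Depth 4: 6875 new terms (running total: 8591)
Depth 5: 34375 new terms (running total: 42966)
Depth 6: 171875 new terms (running total: 214841)
Total distinct ground terms = 214841

214841


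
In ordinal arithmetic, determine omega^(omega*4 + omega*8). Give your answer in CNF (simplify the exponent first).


omega^(omega*4 + omega*8):
Both terms of the exponent have the same exponent 1, so they merge: omega*4 + omega*8 = omega*(4+8) = omega*12.
omega raised to a CNF ordinal is a single CNF term: Result = omega^(omega*12)

omega^(omega*12)


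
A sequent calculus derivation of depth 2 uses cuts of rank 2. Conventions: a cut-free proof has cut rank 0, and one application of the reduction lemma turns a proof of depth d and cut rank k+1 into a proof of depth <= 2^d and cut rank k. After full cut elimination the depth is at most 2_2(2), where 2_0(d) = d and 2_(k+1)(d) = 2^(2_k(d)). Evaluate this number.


Each rank reduction sends depth d to at most 2^d; cut rank r needs r reductions.
2_0(2) = 2
2_1(2) = 2^2 = 4
2_2(2) = 2^4 = 16
Cut-free depth bound = 16

16


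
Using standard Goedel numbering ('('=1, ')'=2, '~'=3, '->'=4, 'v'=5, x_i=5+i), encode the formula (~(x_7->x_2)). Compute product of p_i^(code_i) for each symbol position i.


Formula: (~(x_7->x_2))
Symbol codes: [1, 3, 1, 12, 4, 7, 2, 2]
Primes: [2, 3, 5, 7, 11, 13, 17, 19]
p_1^1 = 2^1 = 2
p_2^3 = 3^3 = 27
p_3^1 = 5^1 = 5
p_4^12 = 7^12 = 13841287201
p_5^4 = 11^4 = 14641
p_6^7 = 13^7 = 62748517
p_7^2 = 17^2 = 289
p_8^2 = 19^2 = 361
Product = 358194980602152916733208207510

358194980602152916733208207510


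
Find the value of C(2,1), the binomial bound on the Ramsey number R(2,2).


R(2,2) <= C(2+2-2, 2-1) = C(2, 1)
C(2, 1) = 2! / (1! * 1!)
= 2

2


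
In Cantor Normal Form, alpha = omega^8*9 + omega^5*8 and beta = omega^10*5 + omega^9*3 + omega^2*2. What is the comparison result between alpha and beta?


Compare term by term from highest exponent:
alpha = omega^8*9 + omega^5*8
beta = omega^10*5 + omega^9*3 + omega^2*2
Term 1: alpha has omega^8*9, beta has omega^10*5
Term 2: alpha has omega^5*8, beta has omega^9*3
Term 3: alpha has omega^0*0, beta has omega^2*2
Result: alpha < beta

alpha < beta


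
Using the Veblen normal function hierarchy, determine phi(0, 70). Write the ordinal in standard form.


phi(0, 70):
phi(0, beta) = omega^beta by definition.
phi(0, 70) = omega^70

omega^70


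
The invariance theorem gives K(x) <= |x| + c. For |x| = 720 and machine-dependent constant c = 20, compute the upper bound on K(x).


K(x) <= |x| + c = 720 + 20 = 740

740


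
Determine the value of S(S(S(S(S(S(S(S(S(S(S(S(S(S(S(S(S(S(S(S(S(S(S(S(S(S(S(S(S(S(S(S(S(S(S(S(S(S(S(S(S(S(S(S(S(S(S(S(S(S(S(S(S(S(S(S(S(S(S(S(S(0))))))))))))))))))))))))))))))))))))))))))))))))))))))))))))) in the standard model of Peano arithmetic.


Counting successors applied to 0:
61 applications of S to 0 = 61

61


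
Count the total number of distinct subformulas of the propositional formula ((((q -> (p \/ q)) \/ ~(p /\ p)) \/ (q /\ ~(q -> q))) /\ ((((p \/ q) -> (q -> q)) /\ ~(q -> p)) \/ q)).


Formula: ((((q -> (p \/ q)) \/ ~(p /\ p)) \/ (q /\ ~(q -> q))) /\ ((((p \/ q) -> (q -> q)) /\ ~(q -> p)) \/ q))
Subformulas found:
  1. q
  2. p
  3. (q -> p)
  4. (q -> q)
  5. (p \/ q)
  6. (p /\ p)
  7. ~(p /\ p)
  8. ~(q -> p)
  9. ~(q -> q)
  10. (q -> (p \/ q))
  11. (q /\ ~(q -> q))
  12. ((p \/ q) -> (q -> q))
  13. ((q -> (p \/ q)) \/ ~(p /\ p))
  14. (((p \/ q) -> (q -> q)) /\ ~(q -> p))
  15. ((((p \/ q) -> (q -> q)) /\ ~(q -> p)) \/ q)
  16. (((q -> (p \/ q)) \/ ~(p /\ p)) \/ (q /\ ~(q -> q)))
  17. ((((q -> (p \/ q)) \/ ~(p /\ p)) \/ (q /\ ~(q -> q))) /\ ((((p \/ q) -> (q -> q)) /\ ~(q -> p)) \/ q))
Total distinct subformulas = 17

17


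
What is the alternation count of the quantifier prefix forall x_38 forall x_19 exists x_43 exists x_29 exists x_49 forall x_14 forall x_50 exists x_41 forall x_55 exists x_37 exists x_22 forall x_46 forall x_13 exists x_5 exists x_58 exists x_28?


Walk the prefix and count type changes:
  position 1: forall -> forall
  position 2: forall -> exists <-- alternation
  position 3: exists -> exists
  position 4: exists -> exists
  position 5: exists -> forall <-- alternation
  position 6: forall -> forall
  position 7: forall -> exists <-- alternation
  position 8: exists -> forall <-- alternation
  position 9: forall -> exists <-- alternation
  position 10: exists -> exists
  position 11: exists -> forall <-- alternation
  position 12: forall -> forall
  position 13: forall -> exists <-- alternation
  position 14: exists -> exists
  position 15: exists -> exists
Total alternations = 7

7


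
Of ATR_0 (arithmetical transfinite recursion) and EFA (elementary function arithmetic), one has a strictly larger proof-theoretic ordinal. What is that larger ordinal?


Proof-theoretic ordinal of ATR_0 (arithmetical transfinite recursion): Gamma_0
Proof-theoretic ordinal of EFA (elementary function arithmetic): omega^3
Comparing: omega^3 < Gamma_0.
The larger ordinal is Gamma_0 (from ATR_0 (arithmetical transfinite recursion)).

Gamma_0


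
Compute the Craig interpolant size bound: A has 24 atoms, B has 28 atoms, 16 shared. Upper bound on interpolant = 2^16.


Shared atoms = 16
Craig interpolant size bound = 2^16
= 65536

65536


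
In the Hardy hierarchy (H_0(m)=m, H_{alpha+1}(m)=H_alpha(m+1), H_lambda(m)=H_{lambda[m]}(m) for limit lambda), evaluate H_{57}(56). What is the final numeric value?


H_57(56):
For finite ordinals k, H_k(n) = n + k (each successor step adds 1).
H_57(56) = 56 + 57 = 113

113


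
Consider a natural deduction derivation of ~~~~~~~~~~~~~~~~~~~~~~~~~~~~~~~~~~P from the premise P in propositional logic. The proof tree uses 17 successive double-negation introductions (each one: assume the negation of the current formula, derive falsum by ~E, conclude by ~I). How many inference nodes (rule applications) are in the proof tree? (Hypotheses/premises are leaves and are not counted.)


Each double-negation introduction (from C infer ~~C) uses 2 inference nodes: one ~E (C and ~C give falsum) and one ~I (discharge ~C).
17 double negations = 17 * 2 = 34 inference nodes.

34


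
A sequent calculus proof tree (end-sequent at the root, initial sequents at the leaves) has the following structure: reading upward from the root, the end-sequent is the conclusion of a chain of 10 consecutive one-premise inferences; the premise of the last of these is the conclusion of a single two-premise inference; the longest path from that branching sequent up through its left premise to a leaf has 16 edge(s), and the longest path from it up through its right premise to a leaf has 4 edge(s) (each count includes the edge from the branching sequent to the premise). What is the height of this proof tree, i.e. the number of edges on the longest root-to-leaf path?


Longest path through the left premise: 16 edges (measured from the branching sequent)
Longest path through the right premise: 4 edges
Height of the subtree rooted at the branching sequent: max(16, 4) = 16
The branching sequent sits 10 edges above the root (the chain of one-premise inferences), so height = 16 + 10 = 26

26


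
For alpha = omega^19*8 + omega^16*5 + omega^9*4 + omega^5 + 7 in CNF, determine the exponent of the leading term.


CNF: omega^19*8 + omega^16*5 + omega^9*4 + omega^5 + 7
The leading term is omega^19*8, which has exponent 19.

19


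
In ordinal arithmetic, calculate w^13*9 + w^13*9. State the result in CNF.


Ordinal addition w^13*9 + w^13*9:
Both terms have the same exponent 13.
w^e*c + w^e*d = w^e*(c+d).
Result = w^13*(9+9) = w^13*18

w^13*18


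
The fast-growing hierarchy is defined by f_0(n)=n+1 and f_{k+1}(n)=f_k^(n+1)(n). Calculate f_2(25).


f_2(25) = f_1^26(25)
f_1(m) = 2m + 1.
Iterating: f_1^k(n) = 2^k*(n+1) - 1.
f_2(25) = 2^26*(25+1) - 1 = 67108864*26 - 1 = 1744830463

1744830463


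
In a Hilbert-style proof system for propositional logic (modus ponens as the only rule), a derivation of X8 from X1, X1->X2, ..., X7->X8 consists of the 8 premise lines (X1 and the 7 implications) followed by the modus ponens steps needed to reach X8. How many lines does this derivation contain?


We have 8 premise lines: X1 and 7 implications.
Each implication is detached once by MP, giving 7 MP lines.
8 premise lines + 7 MP lines = 15 total lines.

15


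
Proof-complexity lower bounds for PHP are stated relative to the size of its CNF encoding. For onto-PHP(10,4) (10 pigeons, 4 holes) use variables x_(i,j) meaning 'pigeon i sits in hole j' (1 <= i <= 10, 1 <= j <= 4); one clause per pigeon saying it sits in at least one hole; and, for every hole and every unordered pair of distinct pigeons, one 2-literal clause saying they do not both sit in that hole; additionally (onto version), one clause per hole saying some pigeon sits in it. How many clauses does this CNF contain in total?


onto-PHP(10,4): 10 pigeons, 4 holes, 10*4 = 40 variables.
- pigeon clauses: one per pigeon -> 10 clauses
- hole clauses: 4 holes * C(10,2) = 4 * 45 -> 180 clauses
- onto clauses: one per hole -> 4 clauses
Total clauses = 10 + 180 + 4 = 194

194


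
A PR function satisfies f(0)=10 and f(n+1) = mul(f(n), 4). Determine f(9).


f(0) = 10
f(1) = mul(f(0), 4) = mul(10, 4) = 40
f(2) = mul(f(1), 4) = mul(40, 4) = 160
f(3) = mul(f(2), 4) = mul(160, 4) = 640
f(4) = mul(f(3), 4) = mul(640, 4) = 2560
f(5) = mul(f(4), 4) = mul(2560, 4) = 10240
f(6) = mul(f(5), 4) = mul(10240, 4) = 40960
f(7) = mul(f(6), 4) = mul(40960, 4) = 163840
f(8) = mul(f(7), 4) = mul(163840, 4) = 655360
f(9) = mul(f(8), 4) = mul(655360, 4) = 2621440


2621440


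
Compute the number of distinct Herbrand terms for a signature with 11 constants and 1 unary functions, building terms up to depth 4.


Herbrand terms by depth:
Depth 0: 11 constants
Depth 1: 11 new terms (running total: 22)
Depth 2: 11 new terms (running total: 33)
Depth 3: 11 new terms (running total: 44)
Depth 4: 11 new terms (running total: 55)
Total distinct ground terms = 55

55


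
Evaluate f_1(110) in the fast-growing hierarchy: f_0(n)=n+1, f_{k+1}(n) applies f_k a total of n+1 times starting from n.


f_1(110) = f_0^111(110)
f_0 adds 1 each time, applied 111 times.
f_1(110) = 110 + 111 = 221

221


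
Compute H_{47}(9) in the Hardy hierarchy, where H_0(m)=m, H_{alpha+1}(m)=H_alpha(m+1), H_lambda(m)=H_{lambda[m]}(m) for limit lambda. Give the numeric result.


H_47(9):
For finite ordinals k, H_k(n) = n + k (each successor step adds 1).
H_47(9) = 9 + 47 = 56

56


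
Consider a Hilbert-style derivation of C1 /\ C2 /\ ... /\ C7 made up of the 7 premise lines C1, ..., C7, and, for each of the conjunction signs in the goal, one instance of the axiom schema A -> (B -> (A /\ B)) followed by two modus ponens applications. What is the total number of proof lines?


Conjoining 7 premises:
- 7 premise lines
- the goal has 6 conjunction signs; each costs 1 axiom instance + 2 MP = 3 lines: 3 * 6 = 18
Total = 7 + 18 = 25 lines.

25


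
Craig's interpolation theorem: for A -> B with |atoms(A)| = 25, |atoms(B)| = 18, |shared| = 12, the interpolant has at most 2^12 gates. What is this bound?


Shared atoms = 12
Craig interpolant size bound = 2^12
= 4096

4096


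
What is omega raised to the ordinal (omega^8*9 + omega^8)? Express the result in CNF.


omega^(omega^8*9 + omega^8):
Both terms of the exponent have the same exponent 8, so they merge: omega^8*9 + omega^8 = omega^8*(9+1) = omega^8*10.
omega raised to a CNF ordinal is a single CNF term: Result = omega^(omega^8*10)

omega^(omega^8*10)


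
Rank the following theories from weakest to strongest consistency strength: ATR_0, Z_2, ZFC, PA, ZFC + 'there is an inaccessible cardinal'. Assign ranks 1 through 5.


Ordering by consistency strength:
1. PA
2. ATR_0
3. Z_2
4. ZFC
5. ZFC + 'there is an inaccessible cardinal'


ATR_0=2, Z_2=3, ZFC=4, PA=1, ZFC + 'there is an inaccessible cardinal'=5
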